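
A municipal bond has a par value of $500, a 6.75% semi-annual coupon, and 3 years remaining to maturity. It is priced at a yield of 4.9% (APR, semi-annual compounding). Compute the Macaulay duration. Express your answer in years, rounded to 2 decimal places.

Periodic yield y = 0.0245. Discount each cash flow and weight by its period:
  t   CF        PV=CF/(1+0.0245)^t    t·PV
  1       16.875        16.4714        16.4714
  2       16.875        16.0775        32.1551
  3       16.875        15.6931        47.0792
  4       16.875        15.3178        61.2711
  5       16.875        14.9515        74.7574
  6      516.875       447.0064     2,682.0385
  Σ                    525.5177     2,913.7727
Price P = Σ PV = 525.5177.
Macaulay duration = Σ(t·PV) / P = 2,913.7727 / 525.5177 = 5.54458 half-year periods.
In years: 5.54458 / 2 = 2.77229 years.

2.77 years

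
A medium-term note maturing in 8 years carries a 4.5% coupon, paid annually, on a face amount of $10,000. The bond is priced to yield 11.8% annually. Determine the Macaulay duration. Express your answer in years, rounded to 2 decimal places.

6.55 years

Periodic yield y = 0.118. Discount each cash flow and weight by its year:
  t   CF        PV=CF/(1+0.118)^t    t·PV
  1       450.00       402.5045       402.5045
  2       450.00       360.0219       720.0438
  3       450.00       322.0232       966.0695
  4       450.00       288.0350     1,152.1401
  5       450.00       257.6342     1,288.1709
  6       450.00       230.4420     1,382.6522
  7       450.00       206.1199     1,442.8392
  8    10,450.00     4,281.3611    34,250.8891
  Σ                  6,348.1418    41,605.3092
Price P = Σ PV = 6,348.1418.
Macaulay duration = Σ(t·PV) / P = 41,605.3092 / 6,348.1418 = 6.55394 years.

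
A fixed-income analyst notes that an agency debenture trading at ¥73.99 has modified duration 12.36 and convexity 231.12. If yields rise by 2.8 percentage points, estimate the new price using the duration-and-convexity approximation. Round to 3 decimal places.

¥55.087

Duration effect: -D_mod·Δy = -12.36 × (+0.028) = -0.346080
Convexity effect: ½·C·(Δy)² = 0.5 × 231.12 × (0.028)² = +0.09059904
ΔP/P ≈ -0.346080 + 0.09059904 = -0.25548096
New price ≈ 73.99 × (1 - 0.25548096) = 55.0869637696.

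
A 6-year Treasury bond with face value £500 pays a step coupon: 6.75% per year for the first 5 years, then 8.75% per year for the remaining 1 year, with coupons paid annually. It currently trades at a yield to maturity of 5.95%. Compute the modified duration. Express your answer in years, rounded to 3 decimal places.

Periodic yield y = 0.0595. First find Macaulay duration:
  t   CF        PV=CF/(1+0.0595)^t    t·PV
  1        33.75        31.8546        31.8546
  2        33.75        30.0657        60.1315
  3        33.75        28.3773        85.1319
  4        33.75        26.7837       107.1346
  5        33.75        25.2795       126.3976
  6       543.75       384.4090     2,306.4538
  Σ                    526.7698     2,717.1040
P = 526.7698; Macaulay duration = 2,717.1040 / 526.7698 = 5.15805 years.
Modified duration = D_Mac / (1 + y) = 5.15805 / 1.0595 = 4.86838 years.

4.868 years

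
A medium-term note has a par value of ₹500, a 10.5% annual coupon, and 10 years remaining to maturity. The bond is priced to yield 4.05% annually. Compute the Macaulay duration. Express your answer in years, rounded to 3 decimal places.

7.306 years

Periodic yield y = 0.0405. Discount each cash flow and weight by its year:
  t   CF        PV=CF/(1+0.0405)^t    t·PV
  1        52.50        50.4565        50.4565
  2        52.50        48.4926        96.9851
  3        52.50        46.6051       139.8152
  4        52.50        44.7910       179.1641
  5        52.50        43.0476       215.2380
  6        52.50        41.3720       248.2322
  7        52.50        39.7617       278.3318
  8        52.50        38.2140       305.7121
  9        52.50        36.7266       330.5393
  10      552.50       371.4595     3,714.5947
  Σ                    760.9265     5,559.0688
Price P = Σ PV = 760.9265.
Macaulay duration = Σ(t·PV) / P = 5,559.0688 / 760.9265 = 7.30566 years.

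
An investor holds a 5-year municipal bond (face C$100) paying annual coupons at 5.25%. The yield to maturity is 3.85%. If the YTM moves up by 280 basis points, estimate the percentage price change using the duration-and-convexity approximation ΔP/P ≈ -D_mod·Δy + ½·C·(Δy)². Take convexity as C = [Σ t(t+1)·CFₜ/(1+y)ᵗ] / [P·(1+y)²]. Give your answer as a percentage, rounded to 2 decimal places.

-11.29%

With y = 0.0385:
  t   CF        PV=CF/(1+0.0385)^t    t·PV        t(t+1)·PV
  1         5.25         5.0554         5.0554          10.1107
  2         5.25         4.8680         9.7359          29.2077
  3         5.25         4.6875        14.0625          56.2498
  4         5.25         4.5137        18.0548          90.2741
  5       105.25        87.1344       435.6720       2,614.0317
  Σ                    106.2589       482.5805       2,799.8741
P = 106.2589; D_Mac = 4.54155 yrs; D_mod = 4.37319 yrs; C = 24.43207.
Duration effect: -4.37319 × (+0.028) = -0.122449
Convexity effect: 0.5 × 24.43207 × (0.028)² = +0.0095774
ΔP/P ≈ -0.122449 + 0.0095774 = -0.112872 = -11.2872%.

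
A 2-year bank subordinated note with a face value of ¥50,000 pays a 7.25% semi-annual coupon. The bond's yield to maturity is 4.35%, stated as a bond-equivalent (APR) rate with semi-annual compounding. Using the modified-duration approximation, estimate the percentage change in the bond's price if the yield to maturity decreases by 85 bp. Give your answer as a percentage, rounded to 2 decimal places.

+1.58%

Periodic yield y = 0.02175. Modified duration first:
  t   CF        PV=CF/(1+0.02175)^t    t·PV
  1     1,812.50     1,773.9173     1,773.9173
  2     1,812.50     1,736.1559     3,472.3118
  3     1,812.50     1,699.1983     5,097.5950
  4    51,812.50    47,539.6481   190,158.5923
  Σ                 52,748.9196   200,502.4164
P = 52,748.9196; D_Mac = 3.80107 half-year periods = 1.90054 yrs; D_mod = 1.90054/(1+0.02175) = 1.86008 yrs.
ΔP/P ≈ -D_mod · Δy = -1.86008 × (-0.0085) = +0.015811 = +1.5811%.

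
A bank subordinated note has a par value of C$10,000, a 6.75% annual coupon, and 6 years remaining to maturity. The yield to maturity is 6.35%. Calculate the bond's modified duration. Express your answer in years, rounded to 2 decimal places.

Periodic yield y = 0.0635. First find Macaulay duration:
  t   CF        PV=CF/(1+0.0635)^t    t·PV
  1       675.00       634.6968       634.6968
  2       675.00       596.8000     1,193.5999
  3       675.00       561.1659     1,683.4978
  4       675.00       527.6595     2,110.6382
  5       675.00       496.1538     2,480.7689
  6    10,675.00     7,378.0725    44,268.4350
  Σ                 10,194.5485    52,371.6365
P = 10,194.5485; Macaulay duration = 52,371.6365 / 10,194.5485 = 5.13722 years.
Modified duration = D_Mac / (1 + y) = 5.13722 / 1.0635 = 4.83048 years.

4.83 years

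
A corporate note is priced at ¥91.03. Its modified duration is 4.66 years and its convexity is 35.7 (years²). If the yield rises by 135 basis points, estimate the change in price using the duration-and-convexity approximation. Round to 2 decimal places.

Duration effect: -D_mod·Δy = -4.66 × (+0.0135) = -0.062910
Convexity effect: ½·C·(Δy)² = 0.5 × 35.7 × (0.0135)² = +0.0032531625
ΔP/P ≈ -0.062910 + 0.0032531625 = -0.0596568375
ΔP ≈ 91.03 × (-0.0596568375) = -5.430561917625.

-¥5.43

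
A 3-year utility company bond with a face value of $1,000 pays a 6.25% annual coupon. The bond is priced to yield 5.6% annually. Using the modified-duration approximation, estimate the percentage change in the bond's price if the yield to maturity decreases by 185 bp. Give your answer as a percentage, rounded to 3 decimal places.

+4.955%

Periodic yield y = 0.056. Modified duration first:
  t   CF        PV=CF/(1+0.056)^t    t·PV
  1        62.50        59.1856        59.1856
  2        62.50        56.0470       112.0940
  3     1,062.50       902.2714     2,706.8142
  Σ                  1,017.5040     2,878.0937
P = 1,017.5040; D_Mac = 2.82858 yrs; D_mod = 2.82858/(1+0.056) = 2.67858 yrs.
ΔP/P ≈ -D_mod · Δy = -2.67858 × (-0.0185) = +0.049554 = +4.9554%.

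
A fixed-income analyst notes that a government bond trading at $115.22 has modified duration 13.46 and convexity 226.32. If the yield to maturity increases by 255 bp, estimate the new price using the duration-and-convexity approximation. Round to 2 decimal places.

Duration effect: -D_mod·Δy = -13.46 × (+0.0255) = -0.343230
Convexity effect: ½·C·(Δy)² = 0.5 × 226.32 × (0.0255)² = +0.07358229
ΔP/P ≈ -0.343230 + 0.07358229 = -0.26964771
New price ≈ 115.22 × (1 - 0.26964771) = 84.1511908538.

$84.15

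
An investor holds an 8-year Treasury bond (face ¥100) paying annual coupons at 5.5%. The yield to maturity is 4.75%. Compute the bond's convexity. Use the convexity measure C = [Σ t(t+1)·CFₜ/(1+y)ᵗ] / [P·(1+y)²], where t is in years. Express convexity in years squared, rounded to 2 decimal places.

With y = 0.0475:
  t   CF        PV=CF/(1+0.0475)^t    t·PV        t(t+1)·PV
  1         5.50         5.2506         5.2506          10.5012
  2         5.50         5.0125        10.0250          30.0750
  3         5.50         4.7852        14.3556          57.4225
  4         5.50         4.5682        18.2729          91.3643
  5         5.50         4.3611        21.8053         130.8319
  6         5.50         4.1633        24.9798         174.8589
  7         5.50         3.9745        27.8216         222.5730
  8       105.50        72.7814       582.2509       5,240.2584
  Σ                    104.8968       704.7618       5,957.8853
P = 104.8968.
Convexity = Σ t(t+1)·PV / [P·(1+y)²] = 5,957.8853 / (104.8968 × 1.097256) = 51.76330.

51.76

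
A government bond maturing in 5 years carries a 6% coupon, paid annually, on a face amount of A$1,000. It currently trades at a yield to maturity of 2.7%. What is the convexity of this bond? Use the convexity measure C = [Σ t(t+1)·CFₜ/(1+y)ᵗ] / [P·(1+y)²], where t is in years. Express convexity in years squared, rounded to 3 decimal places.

24.710

With y = 0.027:
  t   CF        PV=CF/(1+0.027)^t    t·PV        t(t+1)·PV
  1        60.00        58.4226        58.4226         116.8452
  2        60.00        56.8867       113.7733         341.3199
  3        60.00        55.3911       166.1733         664.6931
  4        60.00        53.9349       215.7394       1,078.6970
  5     1,060.00       927.7985     4,638.9923      27,833.9538
  Σ                  1,152.4336     5,193.1009      30,035.5090
P = 1,152.4336.
Convexity = Σ t(t+1)·PV / [P·(1+y)²] = 30,035.5090 / (1,152.4336 × 1.054729) = 24.71031.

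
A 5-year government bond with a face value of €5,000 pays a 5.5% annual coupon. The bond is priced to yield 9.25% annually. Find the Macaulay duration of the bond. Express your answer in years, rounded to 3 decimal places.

Periodic yield y = 0.0925. Discount each cash flow and weight by its year:
  t   CF        PV=CF/(1+0.0925)^t    t·PV
  1       275.00       251.7162       251.7162
  2       275.00       230.4039       460.8078
  3       275.00       210.8960       632.6880
  4       275.00       193.0398       772.1593
  5     5,275.00     3,389.3408    16,946.7039
  Σ                  4,275.3967    19,064.0752
Price P = Σ PV = 4,275.3967.
Macaulay duration = Σ(t·PV) / P = 19,064.0752 / 4,275.3967 = 4.45902 years.

4.459 years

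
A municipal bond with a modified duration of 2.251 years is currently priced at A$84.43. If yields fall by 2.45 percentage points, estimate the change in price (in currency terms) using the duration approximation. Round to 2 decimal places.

+A$4.66

Duration approximation: ΔP/P ≈ -D_mod · Δy = -2.251 × (-0.0245) = +0.0551495.
ΔP ≈ 84.43 × (+0.0551495) = +4.656272285.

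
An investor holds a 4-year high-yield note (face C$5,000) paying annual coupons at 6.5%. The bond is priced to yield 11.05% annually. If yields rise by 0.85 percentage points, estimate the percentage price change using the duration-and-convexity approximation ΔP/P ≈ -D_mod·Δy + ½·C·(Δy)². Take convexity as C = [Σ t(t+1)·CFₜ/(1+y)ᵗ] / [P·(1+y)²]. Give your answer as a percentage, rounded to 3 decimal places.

-2.718%

With y = 0.1105:
  t   CF        PV=CF/(1+0.1105)^t    t·PV        t(t+1)·PV
  1       325.00       292.6610       292.6610         585.3219
  2       325.00       263.5398       527.0796       1,581.2389
  3       325.00       237.3164       711.9491       2,847.7963
  4     5,325.00     3,501.4293    14,005.7172      70,028.5858
  Σ                  4,294.9464    15,537.4068      75,042.9429
P = 4,294.9464; D_Mac = 3.61760 yrs; D_mod = 3.25763 yrs; C = 14.16821.
Duration effect: -3.25763 × (+0.0085) = -0.027690
Convexity effect: 0.5 × 14.16821 × (0.0085)² = +0.0005118
ΔP/P ≈ -0.027690 + 0.0005118 = -0.027178 = -2.7178%.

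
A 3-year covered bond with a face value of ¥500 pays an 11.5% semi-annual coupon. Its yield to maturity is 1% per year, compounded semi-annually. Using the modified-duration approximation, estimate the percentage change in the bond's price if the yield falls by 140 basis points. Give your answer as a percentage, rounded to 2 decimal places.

Periodic yield y = 0.005. Modified duration first:
  t   CF        PV=CF/(1+0.005)^t    t·PV
  1        28.75        28.6070        28.6070
  2        28.75        28.4646        56.9293
  3        28.75        28.3230        84.9691
  4        28.75        28.1821       112.7285
  5        28.75        28.0419       140.2095
  6       528.75       513.1614     3,078.9686
  Σ                    654.7801     3,502.4119
P = 654.7801; D_Mac = 5.34899 half-year periods = 2.67449 yrs; D_mod = 2.67449/(1+0.005) = 2.66119 yrs.
ΔP/P ≈ -D_mod · Δy = -2.66119 × (-0.014) = +0.037257 = +3.7257%.

+3.73%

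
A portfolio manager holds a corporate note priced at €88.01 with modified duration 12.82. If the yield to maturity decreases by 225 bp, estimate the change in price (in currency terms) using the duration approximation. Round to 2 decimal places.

+€25.39

Duration approximation: ΔP/P ≈ -D_mod · Δy = -12.82 × (-0.0225) = +0.288450.
ΔP ≈ 88.01 × (+0.288450) = +25.3864845.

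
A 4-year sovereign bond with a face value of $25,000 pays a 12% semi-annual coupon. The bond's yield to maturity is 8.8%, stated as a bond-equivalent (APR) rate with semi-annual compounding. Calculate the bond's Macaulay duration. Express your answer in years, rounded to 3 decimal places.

3.331 years

Periodic yield y = 0.044. Discount each cash flow and weight by its period:
  t   CF        PV=CF/(1+0.044)^t    t·PV
  1     1,500.00     1,436.7816     1,436.7816
  2     1,500.00     1,376.2276     2,752.4552
  3     1,500.00     1,318.2257     3,954.6770
  4     1,500.00     1,262.6683     5,050.6730
  5     1,500.00     1,209.4524     6,047.2618
  6     1,500.00     1,158.4793     6,950.8756
  7     1,500.00     1,109.6545     7,767.5813
  8    26,500.00    18,777.6779   150,221.4230
  Σ                 27,649.1671   184,181.7286
Price P = Σ PV = 27,649.1671.
Macaulay duration = Σ(t·PV) / P = 184,181.7286 / 27,649.1671 = 6.66138 half-year periods.
In years: 6.66138 / 2 = 3.33069 years.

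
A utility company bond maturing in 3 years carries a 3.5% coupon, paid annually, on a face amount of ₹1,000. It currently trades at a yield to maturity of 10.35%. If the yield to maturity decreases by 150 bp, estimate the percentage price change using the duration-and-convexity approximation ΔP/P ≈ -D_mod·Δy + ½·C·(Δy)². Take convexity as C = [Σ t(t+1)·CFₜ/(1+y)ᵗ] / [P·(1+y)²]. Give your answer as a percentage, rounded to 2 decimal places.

+4.03%

With y = 0.1035:
  t   CF        PV=CF/(1+0.1035)^t    t·PV        t(t+1)·PV
  1        35.00        31.7173        31.7173          63.4345
  2        35.00        28.7424        57.4848         172.4545
  3     1,035.00       770.2352     2,310.7055       9,242.8219
  Σ                    830.6948     2,399.9076       9,478.7109
P = 830.6948; D_Mac = 2.88904 yrs; D_mod = 2.61807 yrs; C = 9.37051.
Duration effect: -2.61807 × (-0.015) = +0.039271
Convexity effect: 0.5 × 9.37051 × (-0.015)² = +0.0010542
ΔP/P ≈ +0.039271 + 0.0010542 = +0.040325 = +4.0325%.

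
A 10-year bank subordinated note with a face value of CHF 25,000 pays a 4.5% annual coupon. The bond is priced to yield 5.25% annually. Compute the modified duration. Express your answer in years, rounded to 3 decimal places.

7.799 years

Periodic yield y = 0.0525. First find Macaulay duration:
  t   CF        PV=CF/(1+0.0525)^t    t·PV
  1     1,125.00     1,068.8836     1,068.8836
  2     1,125.00     1,015.5664     2,031.1328
  3     1,125.00       964.9087     2,894.7260
  4     1,125.00       916.7778     3,667.1113
  5     1,125.00       871.0478     4,355.2391
  6     1,125.00       827.5989     4,965.5933
  7     1,125.00       786.3172     5,504.2206
  8     1,125.00       747.0948     5,976.7580
  9     1,125.00       709.8287     6,388.4587
  10   26,125.00    15,661.5685   156,615.6849
  Σ                 23,569.5924   193,467.8083
P = 23,569.5924; Macaulay duration = 193,467.8083 / 23,569.5924 = 8.20836 years.
Modified duration = D_Mac / (1 + y) = 8.20836 / 1.0525 = 7.79892 years.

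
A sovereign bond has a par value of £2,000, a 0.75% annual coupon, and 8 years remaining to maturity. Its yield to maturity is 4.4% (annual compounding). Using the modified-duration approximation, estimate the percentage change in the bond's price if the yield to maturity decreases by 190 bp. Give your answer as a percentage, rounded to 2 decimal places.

Periodic yield y = 0.044. Modified duration first:
  t   CF        PV=CF/(1+0.044)^t    t·PV
  1        15.00        14.3678        14.3678
  2        15.00        13.7623        27.5246
  3        15.00        13.1823        39.5468
  4        15.00        12.6267        50.5067
  5        15.00        12.0945        60.4726
  6        15.00        11.5848        69.5088
  7        15.00        11.0965        77.6758
  8     2,015.00     1,427.8121    11,422.4969
  Σ                  1,516.5270    11,762.0999
P = 1,516.5270; D_Mac = 7.75594 yrs; D_mod = 7.75594/(1+0.044) = 7.42907 yrs.
ΔP/P ≈ -D_mod · Δy = -7.42907 × (-0.019) = +0.141152 = +14.1152%.

+14.12%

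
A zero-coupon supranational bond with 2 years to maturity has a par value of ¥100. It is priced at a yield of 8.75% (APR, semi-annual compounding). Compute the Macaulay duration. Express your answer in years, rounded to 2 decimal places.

A zero-coupon bond has a single cash flow at maturity, so its Macaulay duration equals its maturity: 2 years.
(Equivalently: 4 semi-annual periods ÷ 2 = 2 years.)

2.00 years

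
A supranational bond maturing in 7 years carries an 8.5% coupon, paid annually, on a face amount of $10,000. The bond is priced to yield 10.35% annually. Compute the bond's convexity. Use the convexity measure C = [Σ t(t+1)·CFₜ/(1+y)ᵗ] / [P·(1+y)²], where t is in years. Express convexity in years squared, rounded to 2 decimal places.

32.91

With y = 0.1035:
  t   CF        PV=CF/(1+0.1035)^t    t·PV        t(t+1)·PV
  1       850.00       770.2764       770.2764       1,540.5528
  2       850.00       698.0303     1,396.0605       4,188.1816
  3       850.00       632.5603     1,897.6808       7,590.7233
  4       850.00       573.2309     2,292.9235      11,464.6175
  5       850.00       519.4661     2,597.3307      15,583.9840
  6       850.00       470.7441     2,824.4647      19,771.2529
  7    10,850.00     5,445.3196    38,117.2373     304,937.8983
  Σ                  9,109.6277    49,895.9739     365,077.2103
P = 9,109.6277.
Convexity = Σ t(t+1)·PV / [P·(1+y)²] = 365,077.2103 / (9,109.6277 × 1.217712) = 32.91087.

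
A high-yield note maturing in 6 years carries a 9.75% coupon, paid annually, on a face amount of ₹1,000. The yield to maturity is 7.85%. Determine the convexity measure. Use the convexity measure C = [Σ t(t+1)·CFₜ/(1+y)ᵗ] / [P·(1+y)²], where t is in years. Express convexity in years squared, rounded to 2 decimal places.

27.14

With y = 0.0785:
  t   CF        PV=CF/(1+0.0785)^t    t·PV        t(t+1)·PV
  1        97.50        90.4033        90.4033         180.8067
  2        97.50        83.8232       167.6464         502.9393
  3        97.50        77.7220       233.1661         932.6644
  4        97.50        72.0649       288.2598       1,441.2988
  5        97.50        66.8196       334.0980       2,004.5880
  6     1,097.50       697.4027     4,184.4163      29,290.9139
  Σ                  1,088.2358     5,297.9899      34,353.2111
P = 1,088.2358.
Convexity = Σ t(t+1)·PV / [P·(1+y)²] = 34,353.2111 / (1,088.2358 × 1.163162) = 27.13964.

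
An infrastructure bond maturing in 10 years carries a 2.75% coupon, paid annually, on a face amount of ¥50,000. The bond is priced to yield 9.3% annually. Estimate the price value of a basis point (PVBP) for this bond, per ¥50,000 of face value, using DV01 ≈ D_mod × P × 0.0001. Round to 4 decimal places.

Periodic yield y = 0.093.
  t   CF        PV=CF/(1+0.093)^t    t·PV
  1     1,375.00     1,258.0055     1,258.0055
  2     1,375.00     1,150.9657     2,301.9314
  3     1,375.00     1,053.0336     3,159.1007
  4     1,375.00       963.4342     3,853.7367
  5     1,375.00       881.4585     4,407.2927
  6     1,375.00       806.4579     4,838.7477
  7     1,375.00       737.8389     5,164.8725
  8     1,375.00       675.0585     5,400.4679
  9     1,375.00       617.6198     5,558.5786
  10   51,375.00    21,113.0130   211,130.1301
  Σ                 29,256.8857   247,072.8638
P = 29,256.8857; D_Mac = 8.44495 yrs; D_mod = 7.72639 yrs.
DV01 ≈ 7.72639 × 29,256.8857 × 0.0001 = 22.605020.

¥22.6050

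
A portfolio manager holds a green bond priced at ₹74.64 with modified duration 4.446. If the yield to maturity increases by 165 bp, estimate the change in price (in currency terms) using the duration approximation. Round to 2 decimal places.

-₹5.48

Duration approximation: ΔP/P ≈ -D_mod · Δy = -4.446 × (+0.0165) = -0.073359.
ΔP ≈ 74.64 × (-0.073359) = -5.47551576.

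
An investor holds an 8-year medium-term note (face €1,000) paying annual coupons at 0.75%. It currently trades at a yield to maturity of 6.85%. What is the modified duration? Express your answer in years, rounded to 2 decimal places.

7.23 years

Periodic yield y = 0.0685. First find Macaulay duration:
  t   CF        PV=CF/(1+0.0685)^t    t·PV
  1         7.50         7.0192         7.0192
  2         7.50         6.5692        13.1384
  3         7.50         6.1481        18.4442
  4         7.50         5.7539        23.0156
  5         7.50         5.3850        26.9252
  6         7.50         5.0398        30.2389
  7         7.50         4.7167        33.0170
  8     1,007.50       592.9920     4,743.9361
  Σ                    633.6239     4,895.7345
P = 633.6239; Macaulay duration = 4,895.7345 / 633.6239 = 7.72656 years.
Modified duration = D_Mac / (1 + y) = 7.72656 / 1.0685 = 7.23122 years.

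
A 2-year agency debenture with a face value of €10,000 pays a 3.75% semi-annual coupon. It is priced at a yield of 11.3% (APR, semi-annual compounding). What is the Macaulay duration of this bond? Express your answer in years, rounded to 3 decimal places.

Periodic yield y = 0.0565. Discount each cash flow and weight by its period:
  t   CF        PV=CF/(1+0.0565)^t    t·PV
  1       187.50       177.4728       177.4728
  2       187.50       167.9818       335.9636
  3       187.50       158.9984       476.9952
  4    10,187.50     8,176.9175    32,707.6700
  Σ                  8,681.3705    33,698.1016
Price P = Σ PV = 8,681.3705.
Macaulay duration = Σ(t·PV) / P = 33,698.1016 / 8,681.3705 = 3.88166 half-year periods.
In years: 3.88166 / 2 = 1.94083 years.

1.941 years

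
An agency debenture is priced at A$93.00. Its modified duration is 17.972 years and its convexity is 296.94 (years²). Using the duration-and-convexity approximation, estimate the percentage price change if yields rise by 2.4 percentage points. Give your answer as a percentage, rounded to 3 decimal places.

Duration effect: -D_mod·Δy = -17.972 × (+0.024) = -0.431328
Convexity effect: ½·C·(Δy)² = 0.5 × 296.94 × (0.024)² = +0.08551872
ΔP/P ≈ -0.431328 + 0.08551872 = -0.34580928
= -34.580928%.

-34.581%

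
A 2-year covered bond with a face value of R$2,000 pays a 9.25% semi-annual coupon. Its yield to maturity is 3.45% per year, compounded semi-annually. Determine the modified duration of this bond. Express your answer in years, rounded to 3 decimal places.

1.847 years

Periodic yield y = 0.01725. First find Macaulay duration:
  t   CF        PV=CF/(1+0.01725)^t    t·PV
  1        92.50        90.9314        90.9314
  2        92.50        89.3895       178.7789
  3        92.50        87.8736       263.6209
  4     2,092.50     1,954.1355     7,816.5420
  Σ                  2,222.3300     8,349.8733
P = 2,222.3300; Macaulay duration = 8,349.8733 / 2,222.3300 = 3.75726 half-year periods = 1.87863 years.
Modified duration = D_Mac / (1 + y) = 1.87863 / 1.01725 = 1.84677 years.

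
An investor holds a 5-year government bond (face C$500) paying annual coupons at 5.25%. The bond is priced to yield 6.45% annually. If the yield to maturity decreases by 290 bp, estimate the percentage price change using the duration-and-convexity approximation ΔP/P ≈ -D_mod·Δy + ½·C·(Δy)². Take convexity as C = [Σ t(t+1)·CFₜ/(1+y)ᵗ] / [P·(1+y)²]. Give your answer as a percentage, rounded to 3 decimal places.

+13.260%

With y = 0.0645:
  t   CF        PV=CF/(1+0.0645)^t    t·PV        t(t+1)·PV
  1        26.25        24.6595        24.6595          49.3189
  2        26.25        23.1653        46.3306         138.9918
  3        26.25        21.7617        65.2850         261.1401
  4        26.25        20.4431        81.7724         408.8619
  5       526.25       385.0027     1,925.0135      11,550.0811
  Σ                    475.0322     2,143.0610      12,408.3939
P = 475.0322; D_Mac = 4.51140 yrs; D_mod = 4.23805 yrs; C = 23.05160.
Duration effect: -4.23805 × (-0.029) = +0.122903
Convexity effect: 0.5 × 23.05160 × (-0.029)² = +0.0096932
ΔP/P ≈ +0.122903 + 0.0096932 = +0.132597 = +13.2597%.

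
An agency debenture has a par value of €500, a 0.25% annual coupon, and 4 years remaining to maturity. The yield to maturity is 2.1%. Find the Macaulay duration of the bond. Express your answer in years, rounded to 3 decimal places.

Periodic yield y = 0.021. Discount each cash flow and weight by its year:
  t   CF        PV=CF/(1+0.021)^t    t·PV
  1         1.25         1.2243         1.2243
  2         1.25         1.1991         2.3982
  3         1.25         1.1744         3.5233
  4       501.25       461.2660     1,845.0639
  Σ                    464.8638     1,852.2097
Price P = Σ PV = 464.8638.
Macaulay duration = Σ(t·PV) / P = 1,852.2097 / 464.8638 = 3.98441 years.

3.984 years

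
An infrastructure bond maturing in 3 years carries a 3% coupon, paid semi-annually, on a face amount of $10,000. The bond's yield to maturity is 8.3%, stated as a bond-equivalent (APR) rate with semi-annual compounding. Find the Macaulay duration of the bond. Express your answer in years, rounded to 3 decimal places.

Periodic yield y = 0.0415. Discount each cash flow and weight by its period:
  t   CF        PV=CF/(1+0.0415)^t    t·PV
  1       150.00       144.0230       144.0230
  2       150.00       138.2842       276.5685
  3       150.00       132.7741       398.3224
  4       150.00       127.4836       509.9342
  5       150.00       122.4038       612.0190
  6    10,150.00     7,952.6230    47,715.7382
  Σ                  8,617.5918    49,656.6053
Price P = Σ PV = 8,617.5918.
Macaulay duration = Σ(t·PV) / P = 49,656.6053 / 8,617.5918 = 5.76224 half-year periods.
In years: 5.76224 / 2 = 2.88112 years.

2.881 years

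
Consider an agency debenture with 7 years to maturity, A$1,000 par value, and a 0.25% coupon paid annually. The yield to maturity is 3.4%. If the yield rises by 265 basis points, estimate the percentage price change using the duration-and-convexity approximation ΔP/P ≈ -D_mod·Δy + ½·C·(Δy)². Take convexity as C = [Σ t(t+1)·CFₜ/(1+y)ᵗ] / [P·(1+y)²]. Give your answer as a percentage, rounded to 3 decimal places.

-15.969%

With y = 0.034:
  t   CF        PV=CF/(1+0.034)^t    t·PV        t(t+1)·PV
  1         2.50         2.4178         2.4178           4.8356
  2         2.50         2.3383         4.6766          14.0298
  3         2.50         2.2614         6.7842          27.1369
  4         2.50         2.1870         8.7482          43.7409
  5         2.50         2.1151        10.5757          63.4539
  6         2.50         2.0456        12.2735          85.9144
  7     1,002.50       793.3058     5,553.1404      44,425.1228
  Σ                    806.6710     5,598.6163      44,664.2343
P = 806.6710; D_Mac = 6.94040 yrs; D_mod = 6.71218 yrs; C = 51.78719.
Duration effect: -6.71218 × (+0.0265) = -0.177873
Convexity effect: 0.5 × 51.78719 × (0.0265)² = +0.0181838
ΔP/P ≈ -0.177873 + 0.0181838 = -0.159689 = -15.9689%.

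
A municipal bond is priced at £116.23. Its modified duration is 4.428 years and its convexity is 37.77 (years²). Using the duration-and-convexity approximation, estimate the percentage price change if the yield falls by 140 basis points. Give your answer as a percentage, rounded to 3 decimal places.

Duration effect: -D_mod·Δy = -4.428 × (-0.014) = +0.061992
Convexity effect: ½·C·(Δy)² = 0.5 × 37.77 × (-0.014)² = +0.00370146
ΔP/P ≈ +0.061992 + 0.00370146 = +0.06569346
= +6.569346%.

+6.569%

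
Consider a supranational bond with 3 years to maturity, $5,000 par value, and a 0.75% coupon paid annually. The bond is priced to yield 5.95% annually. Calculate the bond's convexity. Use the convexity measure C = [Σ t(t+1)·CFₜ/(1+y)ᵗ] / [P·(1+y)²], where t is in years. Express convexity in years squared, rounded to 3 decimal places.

10.575

With y = 0.0595:
  t   CF        PV=CF/(1+0.0595)^t    t·PV        t(t+1)·PV
  1        37.50        35.3941        35.3941          70.7881
  2        37.50        33.4064        66.8127         200.4382
  3     5,037.50     4,235.5730    12,706.7191      50,826.8766
  Σ                  4,304.3735    12,808.9259      51,098.1029
P = 4,304.3735.
Convexity = Σ t(t+1)·PV / [P·(1+y)²] = 51,098.1029 / (4,304.3735 × 1.122540) = 10.57531.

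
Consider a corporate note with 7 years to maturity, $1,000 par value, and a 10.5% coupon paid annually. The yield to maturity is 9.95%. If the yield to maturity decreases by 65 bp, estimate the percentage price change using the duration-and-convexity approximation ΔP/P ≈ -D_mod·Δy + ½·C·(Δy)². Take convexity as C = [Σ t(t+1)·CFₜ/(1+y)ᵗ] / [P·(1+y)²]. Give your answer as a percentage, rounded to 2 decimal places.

+3.21%

With y = 0.0995:
  t   CF        PV=CF/(1+0.0995)^t    t·PV        t(t+1)·PV
  1       105.00        95.4980        95.4980         190.9959
  2       105.00        86.8558       173.7116         521.1348
  3       105.00        78.9957       236.9872         947.9487
  4       105.00        71.8470       287.3878       1,436.9391
  5       105.00        65.3451       326.7256       1,960.3535
  6       105.00        59.4317       356.5900       2,496.1299
  7     1,105.00       568.8472     3,981.9306      31,855.4445
  Σ                  1,026.8204     5,458.8307      39,408.9464
P = 1,026.8204; D_Mac = 5.31625 yrs; D_mod = 4.83515 yrs; C = 31.74752.
Duration effect: -4.83515 × (-0.0065) = +0.031428
Convexity effect: 0.5 × 31.74752 × (-0.0065)² = +0.0006707
ΔP/P ≈ +0.031428 + 0.0006707 = +0.032099 = +3.2099%.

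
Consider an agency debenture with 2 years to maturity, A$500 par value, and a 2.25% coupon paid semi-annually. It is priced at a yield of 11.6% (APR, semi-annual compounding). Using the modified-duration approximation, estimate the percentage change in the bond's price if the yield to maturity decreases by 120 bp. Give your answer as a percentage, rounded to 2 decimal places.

+2.23%

Periodic yield y = 0.058. Modified duration first:
  t   CF        PV=CF/(1+0.058)^t    t·PV
  1        5.625         5.3166         5.3166
  2        5.625         5.0252        10.0504
  3        5.625         4.7497        14.2491
  4      505.625       403.5393     1,614.1573
  Σ                    418.6308     1,643.7734
P = 418.6308; D_Mac = 3.92655 half-year periods = 1.96327 yrs; D_mod = 1.96327/(1+0.058) = 1.85565 yrs.
ΔP/P ≈ -D_mod · Δy = -1.85565 × (-0.012) = +0.022268 = +2.2268%.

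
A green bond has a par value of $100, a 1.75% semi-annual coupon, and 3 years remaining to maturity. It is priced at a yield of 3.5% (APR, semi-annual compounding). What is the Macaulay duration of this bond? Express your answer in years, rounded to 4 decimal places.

2.9337 years

Periodic yield y = 0.0175. Discount each cash flow and weight by its period:
  t   CF        PV=CF/(1+0.0175)^t    t·PV
  1        0.875         0.8600         0.8600
  2        0.875         0.8452         1.6903
  3        0.875         0.8306         2.4919
  4        0.875         0.8163         3.2654
  5        0.875         0.8023         4.0115
  6      100.875        90.9028       545.4165
  Σ                     95.0571       557.7355
Price P = Σ PV = 95.0571.
Macaulay duration = Σ(t·PV) / P = 557.7355 / 95.0571 = 5.86737 half-year periods.
In years: 5.86737 / 2 = 2.93369 years.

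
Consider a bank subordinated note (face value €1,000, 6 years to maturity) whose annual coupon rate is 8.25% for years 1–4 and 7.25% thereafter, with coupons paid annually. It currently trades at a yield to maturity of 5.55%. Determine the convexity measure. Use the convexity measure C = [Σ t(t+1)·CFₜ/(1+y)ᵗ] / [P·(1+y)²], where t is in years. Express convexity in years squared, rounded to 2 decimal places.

29.66

With y = 0.0555:
  t   CF        PV=CF/(1+0.0555)^t    t·PV        t(t+1)·PV
  1        82.50        78.1620        78.1620         156.3240
  2        82.50        74.0521       148.1042         444.3127
  3        82.50        70.1583       210.4750         841.8999
  4        82.50        66.4693       265.8771       1,329.3857
  5        72.50        55.3410       276.7049       1,660.2293
  6     1,072.50       775.6180     4,653.7080      32,575.9557
  Σ                  1,119.8007     5,633.0312      37,008.1073
P = 1,119.8007.
Convexity = Σ t(t+1)·PV / [P·(1+y)²] = 37,008.1073 / (1,119.8007 × 1.114080) = 29.66468.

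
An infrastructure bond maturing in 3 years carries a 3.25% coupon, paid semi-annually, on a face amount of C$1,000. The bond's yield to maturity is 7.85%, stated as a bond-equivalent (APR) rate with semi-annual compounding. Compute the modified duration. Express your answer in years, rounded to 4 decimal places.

Periodic yield y = 0.03925. First find Macaulay duration:
  t   CF        PV=CF/(1+0.03925)^t    t·PV
  1        16.25        15.6363        15.6363
  2        16.25        15.0457        30.0915
  3        16.25        14.4775        43.4325
  4        16.25        13.9307        55.7228
  5        16.25        13.4046        67.0229
  6     1,016.25       806.6411     4,839.8467
  Σ                    879.1359     5,051.7527
P = 879.1359; Macaulay duration = 5,051.7527 / 879.1359 = 5.74627 half-year periods = 2.87314 years.
Modified duration = D_Mac / (1 + y) = 2.87314 / 1.03925 = 2.76462 years.

2.7646 years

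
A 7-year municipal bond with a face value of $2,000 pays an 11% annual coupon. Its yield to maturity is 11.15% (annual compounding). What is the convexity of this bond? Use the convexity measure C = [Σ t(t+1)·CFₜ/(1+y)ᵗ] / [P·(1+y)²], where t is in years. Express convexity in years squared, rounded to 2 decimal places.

With y = 0.1115:
  t   CF        PV=CF/(1+0.1115)^t    t·PV        t(t+1)·PV
  1       220.00       197.9307       197.9307         395.8614
  2       220.00       178.0753       356.1507       1,068.4520
  3       220.00       160.2117       480.6352       1,922.5406
  4       220.00       144.1401       576.5604       2,882.8020
  5       220.00       129.6807       648.4035       3,890.4210
  6       220.00       116.6718       700.0308       4,900.2154
  7     2,220.00     1,059.2213     7,414.5491      59,316.3928
  Σ                  1,985.9317    10,374.2603      74,376.6851
P = 1,985.9317.
Convexity = Σ t(t+1)·PV / [P·(1+y)²] = 74,376.6851 / (1,985.9317 × 1.235432) = 30.31472.

30.31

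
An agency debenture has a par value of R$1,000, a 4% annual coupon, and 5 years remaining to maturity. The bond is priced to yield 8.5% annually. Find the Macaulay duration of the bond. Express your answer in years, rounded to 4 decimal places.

4.5856 years

Periodic yield y = 0.085. Discount each cash flow and weight by its year:
  t   CF        PV=CF/(1+0.085)^t    t·PV
  1        40.00        36.8664        36.8664
  2        40.00        33.9782        67.9564
  3        40.00        31.3163        93.9490
  4        40.00        28.8630       115.4519
  5     1,040.00       691.6472     3,458.2362
  Σ                    822.6711     3,772.4598
Price P = Σ PV = 822.6711.
Macaulay duration = Σ(t·PV) / P = 3,772.4598 / 822.6711 = 4.58562 years.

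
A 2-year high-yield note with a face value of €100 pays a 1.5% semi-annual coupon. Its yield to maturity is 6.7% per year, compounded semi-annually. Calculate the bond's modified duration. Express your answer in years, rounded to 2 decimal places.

1.91 years

Periodic yield y = 0.0335. First find Macaulay duration:
  t   CF        PV=CF/(1+0.0335)^t    t·PV
  1         0.75         0.7257         0.7257
  2         0.75         0.7022         1.4043
  3         0.75         0.6794         2.0382
  4       100.75        88.3086       353.2345
  Σ                     90.4159       357.4027
P = 90.4159; Macaulay duration = 357.4027 / 90.4159 = 3.95288 half-year periods = 1.97644 years.
Modified duration = D_Mac / (1 + y) = 1.97644 / 1.0335 = 1.91237 years.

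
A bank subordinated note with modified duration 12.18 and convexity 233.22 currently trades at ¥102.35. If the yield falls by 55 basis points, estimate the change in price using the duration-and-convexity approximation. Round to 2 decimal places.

Duration effect: -D_mod·Δy = -12.18 × (-0.0055) = +0.066990
Convexity effect: ½·C·(Δy)² = 0.5 × 233.22 × (-0.0055)² = +0.0035274525
ΔP/P ≈ +0.066990 + 0.0035274525 = +0.0705174525
ΔP ≈ 102.35 × (+0.0705174525) = +7.217461263375.

+¥7.22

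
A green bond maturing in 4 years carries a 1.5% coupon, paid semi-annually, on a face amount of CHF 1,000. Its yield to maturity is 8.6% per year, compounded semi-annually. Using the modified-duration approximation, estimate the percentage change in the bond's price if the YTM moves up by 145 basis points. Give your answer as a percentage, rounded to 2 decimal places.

Periodic yield y = 0.043. Modified duration first:
  t   CF        PV=CF/(1+0.043)^t    t·PV
  1         7.50         7.1908         7.1908
  2         7.50         6.8943        13.7887
  3         7.50         6.6101        19.8303
  4         7.50         6.3376        25.3504
  5         7.50         6.0763        30.3815
  6         7.50         5.8258        34.9548
  7         7.50         5.5856        39.0993
  8     1,007.50       719.4003     5,755.2020
  Σ                    763.9208     5,925.7978
P = 763.9208; D_Mac = 7.75708 half-year periods = 3.87854 yrs; D_mod = 3.87854/(1+0.043) = 3.71864 yrs.
ΔP/P ≈ -D_mod · Δy = -3.71864 × (+0.0145) = -0.053920 = -5.3920%.

-5.39%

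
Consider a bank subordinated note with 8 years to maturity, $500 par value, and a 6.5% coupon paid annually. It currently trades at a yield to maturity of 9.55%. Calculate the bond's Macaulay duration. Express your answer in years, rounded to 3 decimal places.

Periodic yield y = 0.0955. Discount each cash flow and weight by its year:
  t   CF        PV=CF/(1+0.0955)^t    t·PV
  1        32.50        29.6668        29.6668
  2        32.50        27.0806        54.1612
  3        32.50        24.7199        74.1596
  4        32.50        22.5649        90.2597
  5        32.50        20.5978       102.9891
  6        32.50        18.8022       112.8133
  7        32.50        17.1631       120.1420
  8       532.50       256.6969     2,053.5749
  Σ                    417.2923     2,637.7667
Price P = Σ PV = 417.2923.
Macaulay duration = Σ(t·PV) / P = 2,637.7667 / 417.2923 = 6.32115 years.

6.321 years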